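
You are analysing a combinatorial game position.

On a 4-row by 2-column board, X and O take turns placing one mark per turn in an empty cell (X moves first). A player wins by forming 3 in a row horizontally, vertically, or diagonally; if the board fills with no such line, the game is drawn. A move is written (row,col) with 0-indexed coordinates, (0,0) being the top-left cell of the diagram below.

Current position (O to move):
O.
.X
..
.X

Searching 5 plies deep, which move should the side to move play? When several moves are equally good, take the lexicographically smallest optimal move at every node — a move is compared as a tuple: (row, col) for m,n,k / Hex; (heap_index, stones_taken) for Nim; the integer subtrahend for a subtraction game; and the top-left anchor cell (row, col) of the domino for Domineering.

p1 O@[O./.X/../.X]: (0,1)[OO/.X/../.X]-1 (1,0)[O./OX/../.X]-1 (2,0)[O./.X/O./.X]-1 (2,1)[O./.X/.O/.X]+0* (3,0)[O./.X/../OX]-1
p2 X@[O./.X/.O/.X]: (0,1)[OX/.X/.O/.X]+0* (1,0)[O./XX/.O/.X]+0 (2,0)[O./.X/XO/.X]+0 (3,0)[O./.X/.O/XX]+0
p3 O@[OX/.X/.O/.X]: (1,0)[OX/OX/.O/.X]+0* (2,0)[OX/.X/OO/.X]+0 (3,0)[OX/.X/.O/OX]+0
p4 X@[OX/OX/.O/.X]: (2,0)[OX/OX/XO/.X]+0* (3,0)[OX/OX/.O/XX]-1
p5 O@[OX/OX/XO/.X]: (3,0)[OX/OX/XO/OX]+0*
p6 X@[OX/OX/XO/OX] terminal +0; root [O./.X/../.X] d5

O's best at [O./.X/../.X]: (2,1)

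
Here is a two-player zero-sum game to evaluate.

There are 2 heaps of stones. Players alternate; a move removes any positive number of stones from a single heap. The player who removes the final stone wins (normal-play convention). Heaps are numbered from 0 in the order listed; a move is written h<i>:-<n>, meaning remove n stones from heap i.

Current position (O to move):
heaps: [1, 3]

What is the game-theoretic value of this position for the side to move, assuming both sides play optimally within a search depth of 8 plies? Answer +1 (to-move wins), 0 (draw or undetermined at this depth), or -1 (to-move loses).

[(1,3)] O move#1: h0:-1:-1/(0,3), h1:-1:-1/(1,2), h1:-2:+1/(1,1)*, h1:-3:-1/(1,0)
[(1,1)] X move#2: h0:-1:-1/(0,1)*, h1:-1:-1/(1,0)
[(0,1)] O move#3: h1:-1:+1/(0,0)*
[(0,0)] end (terminal -1, X#4); searched (1,3) to 8

value((1,3), O) = +1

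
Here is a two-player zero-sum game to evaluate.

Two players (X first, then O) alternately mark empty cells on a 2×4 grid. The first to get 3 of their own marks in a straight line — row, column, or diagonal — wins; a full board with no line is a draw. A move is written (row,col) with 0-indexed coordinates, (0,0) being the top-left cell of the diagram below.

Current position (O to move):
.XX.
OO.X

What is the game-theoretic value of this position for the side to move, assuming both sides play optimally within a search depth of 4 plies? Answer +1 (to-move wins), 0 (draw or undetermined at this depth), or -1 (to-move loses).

value(.XX./OO.X, O) = +1

[.XX./OO.X] O move#1: (0,0):-1/OXX./OO.X, (0,3):-1/.XXO/OO.X, (1,2):+1/.XX./OOOX*
[.XX./OOOX] end (terminal -1, X#2); searched .XX./OO.X to 4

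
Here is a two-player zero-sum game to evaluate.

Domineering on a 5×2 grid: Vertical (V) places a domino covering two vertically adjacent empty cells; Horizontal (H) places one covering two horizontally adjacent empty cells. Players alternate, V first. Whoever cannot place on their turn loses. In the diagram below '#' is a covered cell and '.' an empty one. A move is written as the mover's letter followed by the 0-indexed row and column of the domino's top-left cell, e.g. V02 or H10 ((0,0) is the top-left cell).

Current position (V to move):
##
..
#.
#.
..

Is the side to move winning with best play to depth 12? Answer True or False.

V winning at [##/../#./#./..]: False

[##/../#./#./..] V move#1: V11:-1/##/.#/##/#./..*, V21:-1/##/../##/##/.., V31:-1/##/../#./##/.#
[##/.#/##/#./..] H move#2: H40:+1/##/.#/##/#./##*
[##/.#/##/#./##] end (terminal -1, V#3); searched ##/../#./#./.. to 12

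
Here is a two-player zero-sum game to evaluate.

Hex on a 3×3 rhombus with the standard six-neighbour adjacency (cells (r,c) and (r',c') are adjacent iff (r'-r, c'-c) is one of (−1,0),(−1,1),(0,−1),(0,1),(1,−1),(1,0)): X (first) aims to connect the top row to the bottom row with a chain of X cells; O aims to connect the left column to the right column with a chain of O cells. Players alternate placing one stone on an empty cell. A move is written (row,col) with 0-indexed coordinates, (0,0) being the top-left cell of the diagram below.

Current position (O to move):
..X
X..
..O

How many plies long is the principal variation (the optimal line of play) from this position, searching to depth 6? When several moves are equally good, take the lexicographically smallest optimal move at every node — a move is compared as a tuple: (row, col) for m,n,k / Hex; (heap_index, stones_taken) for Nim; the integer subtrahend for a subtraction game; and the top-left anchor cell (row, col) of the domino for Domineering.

p1 O@[..X/X../..O]: (0,0)[O.X/X../..O]-1* (0,1)[.OX/X../..O]-1 (1,1)[..X/XO./..O]-1 (1,2)[..X/X.O/..O]-1 (2,0)[..X/X../O.O]-1 (2,1)[..X/X../.OO]-1
p2 X@[O.X/X../..O]: (0,1)[OXX/X../..O]+1* (1,1)[O.X/XX./..O]+1 (1,2)[O.X/X.X/..O]+1 (2,0)[O.X/X../X.O]+1 (2,1)[O.X/X../.XO]+1
p3 O@[OXX/X../..O]: (1,1)[OXX/XO./..O]-1* (1,2)[OXX/X.O/..O]-1 (2,0)[OXX/X../O.O]-1 (2,1)[OXX/X../.OO]-1
p4 X@[OXX/XO./..O]: (1,2)[OXX/XOX/..O]+1* (2,0)[OXX/XO./X.O]+1 (2,1)[OXX/XO./.XO]+1
p5 O@[OXX/XOX/..O]: (2,0)[OXX/XOX/O.O]-1* (2,1)[OXX/XOX/.OO]-1
p6 X@[OXX/XOX/O.O]: (2,1)[OXX/XOX/OXO]+1*
p7 O@[OXX/XOX/OXO] terminal -1; root [..X/X../..O] d6

PV length from [..X/X../..O]: 6 plies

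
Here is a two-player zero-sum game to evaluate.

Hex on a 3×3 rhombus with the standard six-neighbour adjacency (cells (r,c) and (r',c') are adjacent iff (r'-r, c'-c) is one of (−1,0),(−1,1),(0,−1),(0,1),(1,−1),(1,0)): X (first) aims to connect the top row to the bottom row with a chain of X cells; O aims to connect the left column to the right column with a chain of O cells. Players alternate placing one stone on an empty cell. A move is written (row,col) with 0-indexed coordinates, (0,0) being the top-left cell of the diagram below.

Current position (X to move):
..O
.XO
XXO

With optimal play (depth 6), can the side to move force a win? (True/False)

X winning at [..O/.XO/XXO]: True

ply 1, X at ..O/.XO/XXO | (0,0)=+1→X.O/.XO/XXO*; (0,1)=+1→.XO/.XO/XXO; (1,0)=+1→..O/XXO/XXO
ply 2, O at X.O/.XO/XXO | (0,1)=-1→XOO/.XO/XXO*; (1,0)=-1→X.O/OXO/XXO
ply 3, X at XOO/.XO/XXO | (1,0)=+1→XOO/XXO/XXO*
ply 4: XOO/XXO/XXO is terminal -1 (O); from ..O/.XO/XXO depth 6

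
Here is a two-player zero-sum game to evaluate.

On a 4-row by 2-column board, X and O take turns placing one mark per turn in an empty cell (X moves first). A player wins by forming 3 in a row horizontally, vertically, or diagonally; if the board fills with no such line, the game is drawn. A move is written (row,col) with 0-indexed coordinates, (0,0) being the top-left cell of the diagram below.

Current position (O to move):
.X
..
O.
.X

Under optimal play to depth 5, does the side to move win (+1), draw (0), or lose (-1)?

value(.X/../O./.X, O) = +1

[.X/../O./.X] O move#1: (0,0):+0/OX/../O./.X, (1,0):+1/.X/O./O./.X*, (1,1):+0/.X/.O/O./.X, (2,1):+0/.X/../OO/.X, (3,0):+0/.X/../O./OX
[.X/O./O./.X] X move#2: (0,0):-1/XX/O./O./.X*, (1,1):-1/.X/OX/O./.X, (2,1):-1/.X/O./OX/.X, (3,0):-1/.X/O./O./XX
[XX/O./O./.X] O move#3: (1,1):+0/XX/OO/O./.X, (2,1):+0/XX/O./OO/.X, (3,0):+1/XX/O./O./OX*
[XX/O./O./OX] end (terminal -1, X#4); searched .X/../O./.X to 5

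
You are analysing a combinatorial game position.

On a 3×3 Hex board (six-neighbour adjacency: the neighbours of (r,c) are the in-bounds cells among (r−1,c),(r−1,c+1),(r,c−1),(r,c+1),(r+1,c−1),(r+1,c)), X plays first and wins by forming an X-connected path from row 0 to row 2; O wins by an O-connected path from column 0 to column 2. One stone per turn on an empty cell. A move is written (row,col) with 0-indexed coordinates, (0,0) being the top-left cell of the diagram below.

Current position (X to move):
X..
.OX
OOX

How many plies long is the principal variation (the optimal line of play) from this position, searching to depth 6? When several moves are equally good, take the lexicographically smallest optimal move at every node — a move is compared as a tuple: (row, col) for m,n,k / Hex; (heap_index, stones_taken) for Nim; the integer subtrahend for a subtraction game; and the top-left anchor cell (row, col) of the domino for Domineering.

PV length from [X../.OX/OOX]: 1 ply

ply 1, X at X../.OX/OOX | (0,1)=-1→XX./.OX/OOX; (0,2)=+1→X.X/.OX/OOX*; (1,0)=-1→X../XOX/OOX
ply 2: X.X/.OX/OOX is terminal -1 (O); from X../.OX/OOX depth 6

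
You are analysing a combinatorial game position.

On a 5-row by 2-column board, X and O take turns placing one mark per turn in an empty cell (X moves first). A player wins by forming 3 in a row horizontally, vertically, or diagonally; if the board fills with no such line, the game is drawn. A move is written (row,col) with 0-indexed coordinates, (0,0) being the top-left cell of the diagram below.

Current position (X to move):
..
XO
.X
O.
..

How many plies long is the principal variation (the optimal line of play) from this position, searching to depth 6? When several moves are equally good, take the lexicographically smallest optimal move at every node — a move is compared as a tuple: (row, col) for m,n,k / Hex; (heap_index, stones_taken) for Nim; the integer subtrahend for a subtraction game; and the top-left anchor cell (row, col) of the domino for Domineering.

PV length from [../XO/.X/O./..]: 6 plies

p1 X@[../XO/.X/O./..]: (0,0)[X./XO/.X/O./..]+0* (0,1)[.X/XO/.X/O./..]+0 (2,0)[../XO/XX/O./..]+0 (3,1)[../XO/.X/OX/..]+0 (4,0)[../XO/.X/O./X.]+0 (4,1)[../XO/.X/O./.X]+0
p2 O@[X./XO/.X/O./..]: (0,1)[XO/XO/.X/O./..]-1 (2,0)[X./XO/OX/O./..]+0* (3,1)[X./XO/.X/OO/..]-1 (4,0)[X./XO/.X/O./O.]-1 (4,1)[X./XO/.X/O./.O]-1
p3 X@[X./XO/OX/O./..]: (0,1)[XX/XO/OX/O./..]-1 (3,1)[X./XO/OX/OX/..]-1 (4,0)[X./XO/OX/O./X.]+0* (4,1)[X./XO/OX/O./.X]-1
p4 O@[X./XO/OX/O./X.]: (0,1)[XO/XO/OX/O./X.]+0* (3,1)[X./XO/OX/OO/X.]+0 (4,1)[X./XO/OX/O./XO]+0
p5 X@[XO/XO/OX/O./X.]: (3,1)[XO/XO/OX/OX/X.]+0* (4,1)[XO/XO/OX/O./XX]+0
p6 O@[XO/XO/OX/OX/X.]: (4,1)[XO/XO/OX/OX/XO]+0*
p7 X@[XO/XO/OX/OX/XO] terminal +0; root [../XO/.X/O./..] d6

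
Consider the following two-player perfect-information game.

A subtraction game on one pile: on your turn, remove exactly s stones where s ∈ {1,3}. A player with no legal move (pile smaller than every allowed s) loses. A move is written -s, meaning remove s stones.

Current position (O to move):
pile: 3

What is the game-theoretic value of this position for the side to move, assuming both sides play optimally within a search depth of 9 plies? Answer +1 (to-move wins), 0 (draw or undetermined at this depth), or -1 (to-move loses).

[3] O move#1: -1:+1/2*, -3:+1/0
[2] X move#2: -1:-1/1*
[1] O move#3: -1:+1/0*
[0] end (terminal -1, X#4); searched 3 to 9

value(3, O) = +1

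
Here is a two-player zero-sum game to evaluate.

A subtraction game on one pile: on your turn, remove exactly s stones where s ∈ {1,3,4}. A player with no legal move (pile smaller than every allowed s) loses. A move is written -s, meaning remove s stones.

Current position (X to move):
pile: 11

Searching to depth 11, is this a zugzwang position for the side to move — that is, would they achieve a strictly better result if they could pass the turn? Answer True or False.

zugzwang(11, X) = False

ply 1, X at 11 | -1=-1→10; -3=-1→8; -4=+1→7*
ply 2, O at 7 | -1=-1→6*; -3=-1→4; -4=-1→3
ply 3, X at 6 | -1=-1→5; -3=-1→3; -4=+1→2*
ply 4, O at 2 | -1=-1→1*
ply 5, X at 1 | -1=+1→0*
ply 6: 0 is terminal -1 (O); from 11 depth 11
if X skipped the turn, O would face:
~ ply 1, O at 11 | -1=-1→10; -3=-1→8; -4=+1→7*
~ ply 2, X at 7 | -1=-1→6*; -3=-1→4; -4=-1→3
~ ply 3, O at 6 | -1=-1→5; -3=-1→3; -4=+1→2*
~ ply 4, X at 2 | -1=-1→1*
~ ply 5, O at 1 | -1=+1→0*
~ ply 6: 0 is terminal -1 (X); from 11 depth 11
compare (X): move=+1 vs pass=-1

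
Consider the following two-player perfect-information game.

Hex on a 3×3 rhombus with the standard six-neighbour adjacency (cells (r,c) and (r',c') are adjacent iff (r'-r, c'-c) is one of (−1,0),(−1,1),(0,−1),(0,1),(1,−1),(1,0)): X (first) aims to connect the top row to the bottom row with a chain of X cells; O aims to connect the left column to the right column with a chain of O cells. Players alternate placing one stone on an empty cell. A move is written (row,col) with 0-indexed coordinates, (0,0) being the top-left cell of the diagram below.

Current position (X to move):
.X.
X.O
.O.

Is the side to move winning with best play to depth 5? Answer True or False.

ply 1, X at .X./X.O/.O. | (0,0)=-1→XX./X.O/.O.; (0,2)=-1→.XX/X.O/.O.; (1,1)=-1→.X./XXO/.O.; (2,0)=+1→.X./X.O/XO.*; (2,2)=-1→.X./X.O/.OX
ply 2: .X./X.O/XO. is terminal -1 (O); from .X./X.O/.O. depth 5

X winning at [.X./X.O/.O.]: True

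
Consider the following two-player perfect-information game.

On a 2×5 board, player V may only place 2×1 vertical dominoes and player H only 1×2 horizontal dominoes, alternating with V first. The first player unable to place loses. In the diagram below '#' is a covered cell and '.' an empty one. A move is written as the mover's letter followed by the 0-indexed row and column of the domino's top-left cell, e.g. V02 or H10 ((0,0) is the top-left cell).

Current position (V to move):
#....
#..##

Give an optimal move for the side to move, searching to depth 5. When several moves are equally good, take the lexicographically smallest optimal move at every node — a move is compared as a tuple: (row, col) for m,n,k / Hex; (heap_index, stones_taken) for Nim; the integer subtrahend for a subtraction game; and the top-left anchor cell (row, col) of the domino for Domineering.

p1 V@[#..../#..##]: V01[##.../##.##]-1 V02[#.#../#.###]+1*
p2 H@[#.#../#.###]: H03[#.###/#.###]-1*
p3 V@[#.###/#.###]: V01[#####/#####]+1*
p4 H@[#####/#####] terminal -1; root [#..../#..##] d5

V's best at [#..../#..##]: V02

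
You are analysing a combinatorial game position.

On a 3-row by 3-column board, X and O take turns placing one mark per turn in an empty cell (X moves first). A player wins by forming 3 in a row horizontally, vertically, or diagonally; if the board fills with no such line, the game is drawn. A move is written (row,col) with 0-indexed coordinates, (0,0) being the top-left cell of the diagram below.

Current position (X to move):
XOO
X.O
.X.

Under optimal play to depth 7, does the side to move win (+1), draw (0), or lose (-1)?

value(XOO/X.O/.X., X) = +1

[XOO/X.O/.X.] X move#1: (1,1):-1/XOO/XXO/.X., (2,0):+1/XOO/X.O/XX.*, (2,2):+1/XOO/X.O/.XX
[XOO/X.O/XX.] end (terminal -1, O#2); searched XOO/X.O/.X. to 7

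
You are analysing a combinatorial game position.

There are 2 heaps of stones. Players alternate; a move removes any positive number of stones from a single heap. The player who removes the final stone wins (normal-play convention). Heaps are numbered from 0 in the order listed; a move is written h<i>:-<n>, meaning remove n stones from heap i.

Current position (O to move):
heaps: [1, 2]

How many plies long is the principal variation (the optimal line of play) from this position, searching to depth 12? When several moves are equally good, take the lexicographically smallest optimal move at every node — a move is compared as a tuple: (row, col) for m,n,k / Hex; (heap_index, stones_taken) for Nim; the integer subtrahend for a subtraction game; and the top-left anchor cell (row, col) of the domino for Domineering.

PV length from [(1,2)]: 3 plies

ply 1, O at (1,2) | h0:-1=-1→(0,2); h1:-1=+1→(1,1)*; h1:-2=-1→(1,0)
ply 2, X at (1,1) | h0:-1=-1→(0,1)*; h1:-1=-1→(1,0)
ply 3, O at (0,1) | h1:-1=+1→(0,0)*
ply 4: (0,0) is terminal -1 (X); from (1,2) depth 12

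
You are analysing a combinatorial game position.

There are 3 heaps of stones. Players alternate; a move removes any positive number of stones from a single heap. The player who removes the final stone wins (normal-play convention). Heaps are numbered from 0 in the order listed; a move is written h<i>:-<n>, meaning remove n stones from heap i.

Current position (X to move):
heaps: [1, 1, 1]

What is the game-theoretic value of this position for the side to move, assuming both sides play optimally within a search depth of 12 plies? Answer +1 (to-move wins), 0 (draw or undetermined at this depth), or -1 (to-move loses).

p1 X@[(1,1,1)]: h0:-1[(0,1,1)]+1* h1:-1[(1,0,1)]+1 h2:-1[(1,1,0)]+1
p2 O@[(0,1,1)]: h1:-1[(0,0,1)]-1* h2:-1[(0,1,0)]-1
p3 X@[(0,0,1)]: h2:-1[(0,0,0)]+1*
p4 O@[(0,0,0)] terminal -1; root [(1,1,1)] d12

value((1,1,1), X) = +1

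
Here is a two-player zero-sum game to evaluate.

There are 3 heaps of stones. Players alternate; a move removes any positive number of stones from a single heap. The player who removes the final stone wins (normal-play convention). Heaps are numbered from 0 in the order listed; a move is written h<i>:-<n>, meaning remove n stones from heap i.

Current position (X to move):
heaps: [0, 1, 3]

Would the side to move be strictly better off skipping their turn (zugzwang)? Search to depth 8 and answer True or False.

ply 1, X at (0,1,3) | h1:-1=-1→(0,0,3); h2:-1=-1→(0,1,2); h2:-2=+1→(0,1,1)*; h2:-3=-1→(0,1,0)
ply 2, O at (0,1,1) | h1:-1=-1→(0,0,1)*; h2:-1=-1→(0,1,0)
ply 3, X at (0,0,1) | h2:-1=+1→(0,0,0)*
ply 4: (0,0,0) is terminal -1 (O); from (0,1,3) depth 8
suppose X passes — search the same position with O to move:
pass> ply 1, O at (0,1,3) | h1:-1=-1→(0,0,3); h2:-1=-1→(0,1,2); h2:-2=+1→(0,1,1)*; h2:-3=-1→(0,1,0)
pass> ply 2, X at (0,1,1) | h1:-1=-1→(0,0,1)*; h2:-1=-1→(0,1,0)
pass> ply 3, O at (0,0,1) | h2:-1=+1→(0,0,0)*
pass> ply 4: (0,0,0) is terminal -1 (X); from (0,1,3) depth 8
for X: play +1, pass -1

zugzwang((0,1,3), X) = False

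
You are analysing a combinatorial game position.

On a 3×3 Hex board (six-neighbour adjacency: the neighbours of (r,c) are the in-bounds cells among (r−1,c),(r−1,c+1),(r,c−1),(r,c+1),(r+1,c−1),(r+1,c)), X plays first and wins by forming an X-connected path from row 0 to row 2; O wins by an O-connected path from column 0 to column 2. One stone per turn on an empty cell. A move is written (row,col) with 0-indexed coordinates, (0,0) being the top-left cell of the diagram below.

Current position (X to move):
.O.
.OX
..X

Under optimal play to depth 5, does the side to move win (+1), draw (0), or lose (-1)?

ply 1, X at .O./.OX/..X | (0,0)=-1→XO./.OX/..X; (0,2)=+1→.OX/.OX/..X*; (1,0)=-1→.O./XOX/..X; (2,0)=-1→.O./.OX/X.X; (2,1)=-1→.O./.OX/.XX
ply 2: .OX/.OX/..X is terminal -1 (O); from .O./.OX/..X depth 5

value(.O./.OX/..X, X) = +1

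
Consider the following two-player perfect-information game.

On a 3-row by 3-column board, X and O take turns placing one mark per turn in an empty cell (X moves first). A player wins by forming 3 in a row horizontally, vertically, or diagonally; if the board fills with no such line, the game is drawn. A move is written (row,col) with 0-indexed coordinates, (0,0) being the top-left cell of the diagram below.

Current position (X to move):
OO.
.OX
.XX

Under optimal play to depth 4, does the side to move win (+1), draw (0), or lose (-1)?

[OO./.OX/.XX] X move#1: (0,2):+1/OOX/.OX/.XX*, (1,0):-1/OO./XOX/.XX, (2,0):+1/OO./.OX/XXX
[OOX/.OX/.XX] end (terminal -1, O#2); searched OO./.OX/.XX to 4

value(OO./.OX/.XX, X) = +1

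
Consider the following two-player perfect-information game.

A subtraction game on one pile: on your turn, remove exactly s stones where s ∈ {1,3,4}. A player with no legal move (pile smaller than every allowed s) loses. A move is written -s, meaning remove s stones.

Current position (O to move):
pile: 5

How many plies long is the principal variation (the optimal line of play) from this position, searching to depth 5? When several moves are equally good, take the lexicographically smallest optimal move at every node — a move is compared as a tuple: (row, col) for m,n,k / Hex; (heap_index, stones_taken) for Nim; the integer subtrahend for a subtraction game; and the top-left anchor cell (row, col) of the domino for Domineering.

PV length from [5]: 3 plies

[5] O move#1: -1:-1/4, -3:+1/2*, -4:-1/1
[2] X move#2: -1:-1/1*
[1] O move#3: -1:+1/0*
[0] end (terminal -1, X#4); searched 5 to 5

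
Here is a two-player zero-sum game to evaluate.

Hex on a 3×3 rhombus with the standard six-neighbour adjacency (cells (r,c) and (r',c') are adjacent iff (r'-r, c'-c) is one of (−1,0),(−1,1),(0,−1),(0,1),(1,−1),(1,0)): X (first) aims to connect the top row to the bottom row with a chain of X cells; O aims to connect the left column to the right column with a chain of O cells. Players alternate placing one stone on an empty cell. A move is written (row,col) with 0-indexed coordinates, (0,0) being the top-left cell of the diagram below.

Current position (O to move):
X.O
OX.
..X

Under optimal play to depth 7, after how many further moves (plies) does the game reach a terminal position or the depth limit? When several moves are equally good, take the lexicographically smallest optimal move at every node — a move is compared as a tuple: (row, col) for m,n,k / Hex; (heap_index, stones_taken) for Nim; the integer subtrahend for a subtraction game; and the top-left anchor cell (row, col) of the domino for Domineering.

p1 O@[X.O/OX./..X]: (0,1)[XOO/OX./..X]+1* (1,2)[X.O/OXO/..X]-1 (2,0)[X.O/OX./O.X]-1 (2,1)[X.O/OX./.OX]-1
p2 X@[XOO/OX./..X] terminal -1; root [X.O/OX./..X] d7

PV length from [X.O/OX./..X]: 1 ply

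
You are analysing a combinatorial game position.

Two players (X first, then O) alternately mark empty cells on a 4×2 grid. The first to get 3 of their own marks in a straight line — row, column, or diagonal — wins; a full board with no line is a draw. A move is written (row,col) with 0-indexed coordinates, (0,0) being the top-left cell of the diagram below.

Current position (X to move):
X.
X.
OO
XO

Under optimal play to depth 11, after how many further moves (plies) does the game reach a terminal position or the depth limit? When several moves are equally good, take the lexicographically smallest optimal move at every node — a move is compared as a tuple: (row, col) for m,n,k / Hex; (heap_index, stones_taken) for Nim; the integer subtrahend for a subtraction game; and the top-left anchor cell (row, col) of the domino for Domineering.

PV length from [X./X./OO/XO]: 2 plies

[X./X./OO/XO] X move#1: (0,1):-1/XX/X./OO/XO, (1,1):+0/X./XX/OO/XO*
[X./XX/OO/XO] O move#2: (0,1):+0/XO/XX/OO/XO*
[XO/XX/OO/XO] end (terminal +0, X#3); searched X./X./OO/XO to 11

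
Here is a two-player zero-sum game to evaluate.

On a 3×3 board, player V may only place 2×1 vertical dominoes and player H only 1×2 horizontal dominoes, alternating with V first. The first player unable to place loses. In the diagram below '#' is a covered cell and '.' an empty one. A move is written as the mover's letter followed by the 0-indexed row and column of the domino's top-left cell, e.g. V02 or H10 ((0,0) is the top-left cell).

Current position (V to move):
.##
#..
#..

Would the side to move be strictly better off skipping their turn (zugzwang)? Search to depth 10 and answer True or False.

zugzwang(.##/#../#.., V) = False

ply 1, V at .##/#../#.. | V11=+1→.##/##./##.*; V12=+1→.##/#.#/#.#
ply 2: .##/##./##. is terminal -1 (H); from .##/#../#.. depth 10
if V skipped the turn, H would face:
~ ply 1, H at .##/#../#.. | H11=+1→.##/###/#..*; H21=+1→.##/#../###
~ ply 2: .##/###/#.. is terminal -1 (V); from .##/#../#.. depth 10
compare (V): move=+1 vs pass=-1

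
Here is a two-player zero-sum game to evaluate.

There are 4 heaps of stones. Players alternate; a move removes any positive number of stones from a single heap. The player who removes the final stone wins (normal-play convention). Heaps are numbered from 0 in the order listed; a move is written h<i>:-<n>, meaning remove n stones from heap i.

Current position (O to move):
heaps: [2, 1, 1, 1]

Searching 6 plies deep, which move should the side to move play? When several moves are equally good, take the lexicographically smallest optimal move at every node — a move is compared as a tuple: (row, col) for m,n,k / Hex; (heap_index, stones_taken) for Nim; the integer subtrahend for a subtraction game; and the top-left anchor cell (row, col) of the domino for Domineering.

ply 1, O at (2,1,1,1) | h0:-1=+1→(1,1,1,1)*; h0:-2=-1→(0,1,1,1); h1:-1=-1→(2,0,1,1); h2:-1=-1→(2,1,0,1); h3:-1=-1→(2,1,1,0)
ply 2, X at (1,1,1,1) | h0:-1=-1→(0,1,1,1)*; h1:-1=-1→(1,0,1,1); h2:-1=-1→(1,1,0,1); h3:-1=-1→(1,1,1,0)
ply 3, O at (0,1,1,1) | h1:-1=+1→(0,0,1,1)*; h2:-1=+1→(0,1,0,1); h3:-1=+1→(0,1,1,0)
ply 4, X at (0,0,1,1) | h2:-1=-1→(0,0,0,1)*; h3:-1=-1→(0,0,1,0)
ply 5, O at (0,0,0,1) | h3:-1=+1→(0,0,0,0)*
ply 6: (0,0,0,0) is terminal -1 (X); from (2,1,1,1) depth 6

O's best at [(2,1,1,1)]: h0:-1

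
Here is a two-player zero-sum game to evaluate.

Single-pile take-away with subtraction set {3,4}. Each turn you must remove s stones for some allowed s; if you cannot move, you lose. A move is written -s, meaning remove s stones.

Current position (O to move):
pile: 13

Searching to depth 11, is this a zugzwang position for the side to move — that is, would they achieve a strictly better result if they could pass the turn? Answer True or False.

[13] O move#1: -3:-1/10, -4:+1/9*
[9] X move#2: -3:-1/6*, -4:-1/5
[6] O move#3: -3:-1/3, -4:+1/2*
[2] end (terminal -1, X#4); searched 13 to 11
pass branch (X moves first from the same position):
  | [13] X move#1: -3:-1/10, -4:+1/9*
  | [9] O move#2: -3:-1/6*, -4:-1/5
  | [6] X move#3: -3:-1/3, -4:+1/2*
  | [2] end (terminal -1, O#4); searched 13 to 11
O moving scores +1; O passing scores -1

zugzwang(13, O) = False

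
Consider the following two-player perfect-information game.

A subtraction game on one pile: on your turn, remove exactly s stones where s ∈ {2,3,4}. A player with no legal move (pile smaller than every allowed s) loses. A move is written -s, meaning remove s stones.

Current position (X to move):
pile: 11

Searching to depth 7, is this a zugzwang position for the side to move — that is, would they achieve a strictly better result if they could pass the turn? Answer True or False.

ply 1, X at 11 | -2=-1→9; -3=-1→8; -4=+1→7*
ply 2, O at 7 | -2=-1→5*; -3=-1→4; -4=-1→3
ply 3, X at 5 | -2=-1→3; -3=-1→2; -4=+1→1*
ply 4: 1 is terminal -1 (O); from 11 depth 7
if X skipped the turn, O would face:
~ ply 1, O at 11 | -2=-1→9; -3=-1→8; -4=+1→7*
~ ply 2, X at 7 | -2=-1→5*; -3=-1→4; -4=-1→3
~ ply 3, O at 5 | -2=-1→3; -3=-1→2; -4=+1→1*
~ ply 4: 1 is terminal -1 (X); from 11 depth 7
compare (X): move=+1 vs pass=-1

zugzwang(11, X) = False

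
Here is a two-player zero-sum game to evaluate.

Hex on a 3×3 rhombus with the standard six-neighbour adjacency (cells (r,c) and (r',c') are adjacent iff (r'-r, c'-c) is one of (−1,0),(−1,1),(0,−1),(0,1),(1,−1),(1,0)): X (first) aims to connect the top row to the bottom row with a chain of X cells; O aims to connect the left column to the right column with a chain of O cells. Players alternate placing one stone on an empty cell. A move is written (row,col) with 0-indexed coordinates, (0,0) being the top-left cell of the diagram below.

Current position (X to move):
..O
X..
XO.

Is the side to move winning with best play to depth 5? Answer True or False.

ply 1, X at ..O/X../XO. | (0,0)=+1→X.O/X../XO.*; (0,1)=+1→.XO/X../XO.; (1,1)=+1→..O/XX./XO.; (1,2)=+1→..O/X.X/XO.; (2,2)=+1→..O/X../XOX
ply 2: X.O/X../XO. is terminal -1 (O); from ..O/X../XO. depth 5

X winning at [..O/X../XO.]: True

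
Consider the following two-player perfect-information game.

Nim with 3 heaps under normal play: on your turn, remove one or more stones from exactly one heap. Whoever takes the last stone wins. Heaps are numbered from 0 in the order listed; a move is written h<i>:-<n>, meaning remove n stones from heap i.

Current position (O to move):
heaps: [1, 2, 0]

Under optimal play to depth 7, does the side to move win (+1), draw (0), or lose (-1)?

value((1,2,0), O) = +1

[(1,2,0)] O move#1: h0:-1:-1/(0,2,0), h1:-1:+1/(1,1,0)*, h1:-2:-1/(1,0,0)
[(1,1,0)] X move#2: h0:-1:-1/(0,1,0)*, h1:-1:-1/(1,0,0)
[(0,1,0)] O move#3: h1:-1:+1/(0,0,0)*
[(0,0,0)] end (terminal -1, X#4); searched (1,2,0) to 7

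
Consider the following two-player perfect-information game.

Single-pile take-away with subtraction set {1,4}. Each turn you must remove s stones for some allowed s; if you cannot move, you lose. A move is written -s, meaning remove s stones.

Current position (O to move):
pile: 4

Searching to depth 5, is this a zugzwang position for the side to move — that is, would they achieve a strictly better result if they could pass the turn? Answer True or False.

zugzwang(4, O) = False

ply 1, O at 4 | -1=-1→3; -4=+1→0*
ply 2: 0 is terminal -1 (X); from 4 depth 5
pass branch (X moves first from the same position):
  | ply 1, X at 4 | -1=-1→3; -4=+1→0*
  | ply 2: 0 is terminal -1 (O); from 4 depth 5
O moving scores +1; O passing scores -1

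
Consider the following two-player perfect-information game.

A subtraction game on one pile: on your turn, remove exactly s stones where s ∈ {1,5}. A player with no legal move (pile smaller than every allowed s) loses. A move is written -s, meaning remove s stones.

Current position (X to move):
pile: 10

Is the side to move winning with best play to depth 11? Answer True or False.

X winning at [10]: False

[10] X move#1: -1:-1/9*, -5:-1/5
[9] O move#2: -1:+1/8*, -5:+1/4
[8] X move#3: -1:-1/7*, -5:-1/3
[7] O move#4: -1:+1/6*, -5:+1/2
[6] X move#5: -1:-1/5*, -5:-1/1
[5] O move#6: -1:+1/4*, -5:+1/0
[4] X move#7: -1:-1/3*
[3] O move#8: -1:+1/2*
[2] X move#9: -1:-1/1*
[1] O move#10: -1:+1/0*
[0] end (terminal -1, X#11); searched 10 to 11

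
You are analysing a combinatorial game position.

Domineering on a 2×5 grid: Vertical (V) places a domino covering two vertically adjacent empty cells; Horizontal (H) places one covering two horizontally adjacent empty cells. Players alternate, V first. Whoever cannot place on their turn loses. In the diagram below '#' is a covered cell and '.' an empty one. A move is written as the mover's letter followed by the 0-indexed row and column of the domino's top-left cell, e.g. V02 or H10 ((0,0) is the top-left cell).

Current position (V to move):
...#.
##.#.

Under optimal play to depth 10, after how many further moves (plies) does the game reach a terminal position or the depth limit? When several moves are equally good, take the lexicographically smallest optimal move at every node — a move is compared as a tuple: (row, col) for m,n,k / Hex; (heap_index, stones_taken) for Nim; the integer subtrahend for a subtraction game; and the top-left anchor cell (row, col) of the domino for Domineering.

[...#./##.#.] V move#1: V02:+1/..##./####.*, V04:-1/...##/##.##
[..##./####.] H move#2: H00:-1/####./####.*
[####./####.] V move#3: V04:+1/#####/#####*
[#####/#####] end (terminal -1, H#4); searched ...#./##.#. to 10

PV length from [...#./##.#.]: 3 plies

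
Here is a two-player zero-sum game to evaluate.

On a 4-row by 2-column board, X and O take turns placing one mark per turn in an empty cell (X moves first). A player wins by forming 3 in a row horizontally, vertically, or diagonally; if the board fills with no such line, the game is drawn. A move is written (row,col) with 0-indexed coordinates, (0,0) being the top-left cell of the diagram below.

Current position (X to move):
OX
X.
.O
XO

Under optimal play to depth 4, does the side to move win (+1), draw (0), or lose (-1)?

p1 X@[OX/X./.O/XO]: (1,1)[OX/XX/.O/XO]+0 (2,0)[OX/X./XO/XO]+1*
p2 O@[OX/X./XO/XO] terminal -1; root [OX/X./.O/XO] d4

value(OX/X./.O/XO, X) = +1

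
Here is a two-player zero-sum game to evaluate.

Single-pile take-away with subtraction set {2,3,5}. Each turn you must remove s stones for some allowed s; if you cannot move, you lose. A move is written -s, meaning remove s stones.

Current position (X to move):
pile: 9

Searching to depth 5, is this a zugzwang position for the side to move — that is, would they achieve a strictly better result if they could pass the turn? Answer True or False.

p1 X@[9]: -2[7]+1* -3[6]-1 -5[4]-1
p2 O@[7]: -2[5]-1* -3[4]-1 -5[2]-1
p3 X@[5]: -2[3]-1 -3[2]-1 -5[0]+1*
p4 O@[0] terminal -1; root [9] d5
if X skipped the turn, O would face:
~ p1 O@[9]: -2[7]+1* -3[6]-1 -5[4]-1
~ p2 X@[7]: -2[5]-1* -3[4]-1 -5[2]-1
~ p3 O@[5]: -2[3]-1 -3[2]-1 -5[0]+1*
~ p4 X@[0] terminal -1; root [9] d5
compare (X): move=+1 vs pass=-1

zugzwang(9, X) = False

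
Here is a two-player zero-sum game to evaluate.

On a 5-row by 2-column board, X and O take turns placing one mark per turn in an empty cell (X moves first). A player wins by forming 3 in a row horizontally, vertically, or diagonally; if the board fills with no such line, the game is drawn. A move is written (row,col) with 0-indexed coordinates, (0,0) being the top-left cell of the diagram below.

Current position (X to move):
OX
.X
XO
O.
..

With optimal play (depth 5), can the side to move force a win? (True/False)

p1 X@[OX/.X/XO/O./..]: (1,0)[OX/XX/XO/O./..]+0* (3,1)[OX/.X/XO/OX/..]+0 (4,0)[OX/.X/XO/O./X.]+0 (4,1)[OX/.X/XO/O./.X]+0
p2 O@[OX/XX/XO/O./..]: (3,1)[OX/XX/XO/OO/..]+0* (4,0)[OX/XX/XO/O./O.]+0 (4,1)[OX/XX/XO/O./.O]+0
p3 X@[OX/XX/XO/OO/..]: (4,0)[OX/XX/XO/OO/X.]-1 (4,1)[OX/XX/XO/OO/.X]+0*
p4 O@[OX/XX/XO/OO/.X]: (4,0)[OX/XX/XO/OO/OX]+0*
p5 X@[OX/XX/XO/OO/OX] terminal +0; root [OX/.X/XO/O./..] d5

X winning at [OX/.X/XO/O./..]: False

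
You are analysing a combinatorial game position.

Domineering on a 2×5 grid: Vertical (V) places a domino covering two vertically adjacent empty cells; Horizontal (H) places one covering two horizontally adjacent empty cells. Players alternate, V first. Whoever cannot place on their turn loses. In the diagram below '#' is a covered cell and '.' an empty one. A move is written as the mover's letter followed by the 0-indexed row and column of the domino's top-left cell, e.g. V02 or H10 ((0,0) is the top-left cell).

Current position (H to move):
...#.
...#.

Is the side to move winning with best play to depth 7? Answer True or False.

H winning at [...#./...#.]: False

[...#./...#.] H move#1: H00:-1/##.#./...#.*, H01:-1/.###./...#., H10:-1/...#./##.#., H11:-1/...#./.###.
[##.#./...#.] V move#2: V02:+1/####./..##.*, V04:-1/##.##/...##
[####./..##.] H move#3: H10:-1/####./####.*
[####./####.] V move#4: V04:+1/#####/#####*
[#####/#####] end (terminal -1, H#5); searched ...#./...#. to 7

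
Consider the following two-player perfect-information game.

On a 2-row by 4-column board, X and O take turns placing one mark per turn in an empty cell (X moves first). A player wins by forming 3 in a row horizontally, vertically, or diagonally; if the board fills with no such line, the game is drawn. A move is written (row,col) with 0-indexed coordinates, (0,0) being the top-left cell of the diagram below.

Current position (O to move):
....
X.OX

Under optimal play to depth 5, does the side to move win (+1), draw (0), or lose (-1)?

value(..../X.OX, O) = 0

[..../X.OX] O move#1: (0,0):+0/O.../X.OX*, (0,1):+0/.O../X.OX, (0,2):+0/..O./X.OX, (0,3):+0/...O/X.OX, (1,1):+0/..../XOOX
[O.../X.OX] X move#2: (0,1):+0/OX../X.OX*, (0,2):+0/O.X./X.OX, (0,3):+0/O..X/X.OX, (1,1):+0/O.../XXOX
[OX../X.OX] O move#3: (0,2):+0/OXO./X.OX*, (0,3):+0/OX.O/X.OX, (1,1):+0/OX../XOOX
[OXO./X.OX] X move#4: (0,3):+0/OXOX/X.OX*, (1,1):+0/OXO./XXOX
[OXOX/X.OX] O move#5: (1,1):+0/OXOX/XOOX*
[OXOX/XOOX] end (terminal +0, X#6); searched ..../X.OX to 5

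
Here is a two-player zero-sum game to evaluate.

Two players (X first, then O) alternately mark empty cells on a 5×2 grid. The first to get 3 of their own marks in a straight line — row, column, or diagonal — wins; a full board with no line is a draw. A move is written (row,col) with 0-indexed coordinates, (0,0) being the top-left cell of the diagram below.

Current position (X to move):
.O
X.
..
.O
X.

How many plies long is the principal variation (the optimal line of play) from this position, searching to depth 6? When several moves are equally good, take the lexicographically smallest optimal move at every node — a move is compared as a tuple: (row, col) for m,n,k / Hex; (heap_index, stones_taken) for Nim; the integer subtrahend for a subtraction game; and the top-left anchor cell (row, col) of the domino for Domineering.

[.O/X./../.O/X.] X move#1: (0,0):+0/XO/X./../.O/X., (1,1):+0/.O/XX/../.O/X., (2,0):+1/.O/X./X./.O/X.*, (2,1):+0/.O/X./.X/.O/X., (3,0):+0/.O/X./../XO/X., (4,1):+0/.O/X./../.O/XX
[.O/X./X./.O/X.] O move#2: (0,0):-1/OO/X./X./.O/X.*, (1,1):-1/.O/XO/X./.O/X., (2,1):-1/.O/X./XO/.O/X., (3,0):-1/.O/X./X./OO/X., (4,1):-1/.O/X./X./.O/XO
[OO/X./X./.O/X.] X move#3: (1,1):+0/OO/XX/X./.O/X., (2,1):+0/OO/X./XX/.O/X., (3,0):+1/OO/X./X./XO/X.*, (4,1):+0/OO/X./X./.O/XX
[OO/X./X./XO/X.] end (terminal -1, O#4); searched .O/X./../.O/X. to 6

PV length from [.O/X./../.O/X.]: 3 plies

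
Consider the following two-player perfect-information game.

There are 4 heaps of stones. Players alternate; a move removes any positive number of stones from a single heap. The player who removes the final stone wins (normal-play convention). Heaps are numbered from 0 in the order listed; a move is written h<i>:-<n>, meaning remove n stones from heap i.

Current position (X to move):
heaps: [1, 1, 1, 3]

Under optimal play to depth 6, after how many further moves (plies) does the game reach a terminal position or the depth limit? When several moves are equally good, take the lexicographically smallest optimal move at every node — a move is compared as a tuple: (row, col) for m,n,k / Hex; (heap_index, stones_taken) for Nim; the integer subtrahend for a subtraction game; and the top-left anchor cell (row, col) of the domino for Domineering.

[(1,1,1,3)] X move#1: h0:-1:-1/(0,1,1,3), h1:-1:-1/(1,0,1,3), h2:-1:-1/(1,1,0,3), h3:-1:-1/(1,1,1,2), h3:-2:+1/(1,1,1,1)*, h3:-3:-1/(1,1,1,0)
[(1,1,1,1)] O move#2: h0:-1:-1/(0,1,1,1)*, h1:-1:-1/(1,0,1,1), h2:-1:-1/(1,1,0,1), h3:-1:-1/(1,1,1,0)
[(0,1,1,1)] X move#3: h1:-1:+1/(0,0,1,1)*, h2:-1:+1/(0,1,0,1), h3:-1:+1/(0,1,1,0)
[(0,0,1,1)] O move#4: h2:-1:-1/(0,0,0,1)*, h3:-1:-1/(0,0,1,0)
[(0,0,0,1)] X move#5: h3:-1:+1/(0,0,0,0)*
[(0,0,0,0)] end (terminal -1, O#6); searched (1,1,1,3) to 6

PV length from [(1,1,1,3)]: 5 plies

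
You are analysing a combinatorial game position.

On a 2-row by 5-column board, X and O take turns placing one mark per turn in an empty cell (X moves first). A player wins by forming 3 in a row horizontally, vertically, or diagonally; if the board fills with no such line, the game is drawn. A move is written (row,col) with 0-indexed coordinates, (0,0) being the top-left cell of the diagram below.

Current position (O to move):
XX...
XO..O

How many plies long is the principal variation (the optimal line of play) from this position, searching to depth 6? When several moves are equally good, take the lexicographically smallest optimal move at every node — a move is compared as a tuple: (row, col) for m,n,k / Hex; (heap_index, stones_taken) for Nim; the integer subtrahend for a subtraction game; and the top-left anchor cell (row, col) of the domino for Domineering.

ply 1, O at XX.../XO..O | (0,2)=+0→XXO../XO..O*; (0,3)=-1→XX.O./XO..O; (0,4)=-1→XX..O/XO..O; (1,2)=-1→XX.../XOO.O; (1,3)=-1→XX.../XO.OO
ply 2, X at XXO../XO..O | (0,3)=+0→XXOX./XO..O*; (0,4)=+0→XXO.X/XO..O; (1,2)=+0→XXO../XOX.O; (1,3)=+0→XXO../XO.XO
ply 3, O at XXOX./XO..O | (0,4)=+0→XXOXO/XO..O*; (1,2)=+0→XXOX./XOO.O; (1,3)=+0→XXOX./XO.OO
ply 4, X at XXOXO/XO..O | (1,2)=+0→XXOXO/XOX.O*; (1,3)=+0→XXOXO/XO.XO
ply 5, O at XXOXO/XOX.O | (1,3)=+0→XXOXO/XOXOO*
ply 6: XXOXO/XOXOO is terminal +0 (X); from XX.../XO..O depth 6

PV length from [XX.../XO..O]: 5 plies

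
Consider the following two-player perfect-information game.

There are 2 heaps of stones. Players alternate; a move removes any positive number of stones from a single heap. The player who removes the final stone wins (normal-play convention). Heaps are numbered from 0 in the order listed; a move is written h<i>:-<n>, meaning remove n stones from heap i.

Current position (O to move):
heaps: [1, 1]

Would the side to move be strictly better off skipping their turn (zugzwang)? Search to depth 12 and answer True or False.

zugzwang((1,1), O) = True

p1 O@[(1,1)]: h0:-1[(0,1)]-1* h1:-1[(1,0)]-1
p2 X@[(0,1)]: h1:-1[(0,0)]+1*
p3 O@[(0,0)] terminal -1; root [(1,1)] d12
pass branch (X moves first from the same position):
  | p1 X@[(1,1)]: h0:-1[(0,1)]-1* h1:-1[(1,0)]-1
  | p2 O@[(0,1)]: h1:-1[(0,0)]+1*
  | p3 X@[(0,0)] terminal -1; root [(1,1)] d12
O moving scores -1; O passing scores +1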